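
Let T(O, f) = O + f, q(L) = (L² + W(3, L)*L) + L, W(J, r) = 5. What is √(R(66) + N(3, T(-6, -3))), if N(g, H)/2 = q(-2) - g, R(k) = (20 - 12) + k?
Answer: 2*√13 ≈ 7.2111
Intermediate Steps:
q(L) = L² + 6*L (q(L) = (L² + 5*L) + L = L² + 6*L)
R(k) = 8 + k
N(g, H) = -16 - 2*g (N(g, H) = 2*(-2*(6 - 2) - g) = 2*(-2*4 - g) = 2*(-8 - g) = -16 - 2*g)
√(R(66) + N(3, T(-6, -3))) = √((8 + 66) + (-16 - 2*3)) = √(74 + (-16 - 6)) = √(74 - 22) = √52 = 2*√13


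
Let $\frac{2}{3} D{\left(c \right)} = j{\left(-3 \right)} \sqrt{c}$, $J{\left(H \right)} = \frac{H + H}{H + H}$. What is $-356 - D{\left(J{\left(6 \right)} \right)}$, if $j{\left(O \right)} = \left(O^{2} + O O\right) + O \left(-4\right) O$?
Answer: $-329$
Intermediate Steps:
$j{\left(O \right)} = - 2 O^{2}$ ($j{\left(O \right)} = \left(O^{2} + O^{2}\right) + - 4 O O = 2 O^{2} - 4 O^{2} = - 2 O^{2}$)
$J{\left(H \right)} = 1$ ($J{\left(H \right)} = \frac{2 H}{2 H} = 2 H \frac{1}{2 H} = 1$)
$D{\left(c \right)} = - 27 \sqrt{c}$ ($D{\left(c \right)} = \frac{3 - 2 \left(-3\right)^{2} \sqrt{c}}{2} = \frac{3 \left(-2\right) 9 \sqrt{c}}{2} = \frac{3 \left(- 18 \sqrt{c}\right)}{2} = - 27 \sqrt{c}$)
$-356 - D{\left(J{\left(6 \right)} \right)} = -356 - - 27 \sqrt{1} = -356 - \left(-27\right) 1 = -356 - -27 = -356 + 27 = -329$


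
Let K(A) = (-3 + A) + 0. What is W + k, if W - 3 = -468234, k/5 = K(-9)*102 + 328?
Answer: -472711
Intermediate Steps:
K(A) = -3 + A
k = -4480 (k = 5*((-3 - 9)*102 + 328) = 5*(-12*102 + 328) = 5*(-1224 + 328) = 5*(-896) = -4480)
W = -468231 (W = 3 - 468234 = -468231)
W + k = -468231 - 4480 = -472711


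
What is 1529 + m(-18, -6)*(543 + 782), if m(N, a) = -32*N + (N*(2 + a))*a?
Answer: 192329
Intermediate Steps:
m(N, a) = -32*N + N*a*(2 + a)
1529 + m(-18, -6)*(543 + 782) = 1529 + (-18*(-32 + (-6)**2 + 2*(-6)))*(543 + 782) = 1529 - 18*(-32 + 36 - 12)*1325 = 1529 - 18*(-8)*1325 = 1529 + 144*1325 = 1529 + 190800 = 192329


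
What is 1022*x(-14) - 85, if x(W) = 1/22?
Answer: -424/11 ≈ -38.545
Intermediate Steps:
x(W) = 1/22
1022*x(-14) - 85 = 1022*(1/22) - 85 = 511/11 - 85 = -424/11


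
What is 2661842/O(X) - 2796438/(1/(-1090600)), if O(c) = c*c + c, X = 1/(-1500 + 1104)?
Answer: 1204251717290928/395 ≈ 3.0487e+12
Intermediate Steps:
X = -1/396 (X = 1/(-396) = -1/396 ≈ -0.0025253)
O(c) = c + c² (O(c) = c² + c = c + c²)
2661842/O(X) - 2796438/(1/(-1090600)) = 2661842/((-(1 - 1/396)/396)) - 2796438/(1/(-1090600)) = 2661842/((-1/396*395/396)) - 2796438/(-1/1090600) = 2661842/(-395/156816) - 2796438*(-1090600) = 2661842*(-156816/395) + 3049795282800 = -417419415072/395 + 3049795282800 = 1204251717290928/395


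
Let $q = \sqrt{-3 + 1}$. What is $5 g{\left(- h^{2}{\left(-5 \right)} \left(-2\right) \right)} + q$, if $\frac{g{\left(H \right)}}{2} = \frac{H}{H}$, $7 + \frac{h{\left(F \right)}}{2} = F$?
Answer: $10 + i \sqrt{2} \approx 10.0 + 1.4142 i$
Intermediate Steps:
$h{\left(F \right)} = -14 + 2 F$
$g{\left(H \right)} = 2$ ($g{\left(H \right)} = 2 \frac{H}{H} = 2 \cdot 1 = 2$)
$q = i \sqrt{2}$ ($q = \sqrt{-2} = i \sqrt{2} \approx 1.4142 i$)
$5 g{\left(- h^{2}{\left(-5 \right)} \left(-2\right) \right)} + q = 5 \cdot 2 + i \sqrt{2} = 10 + i \sqrt{2}$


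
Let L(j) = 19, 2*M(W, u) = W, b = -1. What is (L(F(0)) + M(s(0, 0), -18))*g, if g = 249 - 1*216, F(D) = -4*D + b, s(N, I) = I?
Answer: 627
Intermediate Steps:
F(D) = -1 - 4*D (F(D) = -4*D - 1 = -1 - 4*D)
M(W, u) = W/2
g = 33 (g = 249 - 216 = 33)
(L(F(0)) + M(s(0, 0), -18))*g = (19 + (½)*0)*33 = (19 + 0)*33 = 19*33 = 627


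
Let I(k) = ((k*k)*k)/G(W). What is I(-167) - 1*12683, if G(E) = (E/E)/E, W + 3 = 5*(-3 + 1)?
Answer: 60534336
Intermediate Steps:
W = -13 (W = -3 + 5*(-3 + 1) = -3 + 5*(-2) = -3 - 10 = -13)
G(E) = 1/E
I(k) = -13*k³ (I(k) = ((k*k)*k)/(1/(-13)) = (k²*k)/(-1/13) = k³*(-13) = -13*k³)
I(-167) - 1*12683 = -13*(-167)³ - 1*12683 = -13*(-4657463) - 12683 = 60547019 - 12683 = 60534336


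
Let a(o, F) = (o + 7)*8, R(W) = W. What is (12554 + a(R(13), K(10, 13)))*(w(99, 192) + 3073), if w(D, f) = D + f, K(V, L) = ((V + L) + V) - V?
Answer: 42769896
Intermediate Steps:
K(V, L) = L + V (K(V, L) = ((L + V) + V) - V = (L + 2*V) - V = L + V)
a(o, F) = 56 + 8*o (a(o, F) = (7 + o)*8 = 56 + 8*o)
(12554 + a(R(13), K(10, 13)))*(w(99, 192) + 3073) = (12554 + (56 + 8*13))*((99 + 192) + 3073) = (12554 + (56 + 104))*(291 + 3073) = (12554 + 160)*3364 = 12714*3364 = 42769896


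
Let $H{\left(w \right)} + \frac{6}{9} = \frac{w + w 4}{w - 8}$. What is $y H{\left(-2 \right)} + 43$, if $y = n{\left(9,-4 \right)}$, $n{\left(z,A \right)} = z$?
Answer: $46$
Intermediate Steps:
$H{\left(w \right)} = - \frac{2}{3} + \frac{5 w}{-8 + w}$ ($H{\left(w \right)} = - \frac{2}{3} + \frac{w + w 4}{w - 8} = - \frac{2}{3} + \frac{w + 4 w}{-8 + w} = - \frac{2}{3} + \frac{5 w}{-8 + w}$)
$y = 9$
$y H{\left(-2 \right)} + 43 = 9 \frac{16 + 13 \left(-2\right)}{3 \left(-8 - 2\right)} + 43 = 9 \frac{16 - 26}{3 \left(-10\right)} + 43 = 9 \cdot \frac{1}{3} \left(- \frac{1}{10}\right) \left(-10\right) + 43 = 9 \cdot \frac{1}{3} + 43 = 3 + 43 = 46$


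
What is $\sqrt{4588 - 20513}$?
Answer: $35 i \sqrt{13} \approx 126.19 i$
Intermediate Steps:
$\sqrt{4588 - 20513} = \sqrt{-15925} = 35 i \sqrt{13}$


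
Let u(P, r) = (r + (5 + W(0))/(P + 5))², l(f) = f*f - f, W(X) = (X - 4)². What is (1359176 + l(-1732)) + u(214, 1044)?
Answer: 29047676789/5329 ≈ 5.4509e+6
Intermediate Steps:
W(X) = (-4 + X)²
l(f) = f² - f
u(P, r) = (r + 21/(5 + P))² (u(P, r) = (r + (5 + (-4 + 0)²)/(P + 5))² = (r + (5 + (-4)²)/(5 + P))² = (r + (5 + 16)/(5 + P))² = (r + 21/(5 + P))²)
(1359176 + l(-1732)) + u(214, 1044) = (1359176 - 1732*(-1 - 1732)) + (21 + 5*1044 + 214*1044)²/(5 + 214)² = (1359176 - 1732*(-1733)) + (21 + 5220 + 223416)²/219² = (1359176 + 3001556) + (1/47961)*228657² = 4360732 + (1/47961)*52284023649 = 4360732 + 5809335961/5329 = 29047676789/5329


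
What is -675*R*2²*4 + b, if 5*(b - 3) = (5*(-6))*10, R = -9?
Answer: 97143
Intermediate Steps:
b = -57 (b = 3 + ((5*(-6))*10)/5 = 3 + (-30*10)/5 = 3 + (⅕)*(-300) = 3 - 60 = -57)
-675*R*2²*4 + b = -675*(-9*2²)*4 - 57 = -675*(-9*4)*4 - 57 = -(-24300)*4 - 57 = -675*(-144) - 57 = 97200 - 57 = 97143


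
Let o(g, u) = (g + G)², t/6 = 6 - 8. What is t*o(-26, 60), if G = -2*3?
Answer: -12288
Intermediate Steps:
t = -12 (t = 6*(6 - 8) = 6*(-2) = -12)
G = -6
o(g, u) = (-6 + g)² (o(g, u) = (g - 6)² = (-6 + g)²)
t*o(-26, 60) = -12*(-6 - 26)² = -12*(-32)² = -12*1024 = -12288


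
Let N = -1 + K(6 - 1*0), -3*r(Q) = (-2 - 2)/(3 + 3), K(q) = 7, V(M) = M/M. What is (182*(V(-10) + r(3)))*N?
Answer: 4004/3 ≈ 1334.7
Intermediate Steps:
V(M) = 1
r(Q) = 2/9 (r(Q) = -(-2 - 2)/(3*(3 + 3)) = -(-4)/(3*6) = -1/3*(-2/3) = 2/9)
N = 6 (N = -1 + 7 = 6)
(182*(V(-10) + r(3)))*N = (182*(1 + 2/9))*6 = (182*(11/9))*6 = (2002/9)*6 = 4004/3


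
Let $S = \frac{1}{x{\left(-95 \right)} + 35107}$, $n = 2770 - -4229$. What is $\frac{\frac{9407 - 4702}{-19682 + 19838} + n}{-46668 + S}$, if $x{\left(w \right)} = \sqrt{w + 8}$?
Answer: $\frac{1096549 \left(- \sqrt{87} + 35107 i\right)}{156 \left(- 1638373475 i + 46668 \sqrt{87}\right)} \approx -0.15062 + 4.2633 \cdot 10^{-14} i$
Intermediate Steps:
$n = 6999$ ($n = 2770 + 4229 = 6999$)
$x{\left(w \right)} = \sqrt{8 + w}$
$S = \frac{1}{35107 + i \sqrt{87}}$ ($S = \frac{1}{\sqrt{8 - 95} + 35107} = \frac{1}{\sqrt{-87} + 35107} = \frac{1}{i \sqrt{87} + 35107} = \frac{1}{35107 + i \sqrt{87}} \approx 2.8484 \cdot 10^{-5} - 7.57 \cdot 10^{-9} i$)
$\frac{\frac{9407 - 4702}{-19682 + 19838} + n}{-46668 + S} = \frac{\frac{9407 - 4702}{-19682 + 19838} + 6999}{-46668 + \left(\frac{35107}{1232501536} - \frac{i \sqrt{87}}{1232501536}\right)} = \frac{\frac{4705}{156} + 6999}{- \frac{57518381646941}{1232501536} - \frac{i \sqrt{87}}{1232501536}} = \frac{1096549}{156 \left(- \frac{57518381646941}{1232501536} - \frac{i \sqrt{87}}{1232501536}\right)}$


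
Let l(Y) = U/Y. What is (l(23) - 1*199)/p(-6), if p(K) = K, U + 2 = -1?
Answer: 2290/69 ≈ 33.188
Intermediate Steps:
U = -3 (U = -2 - 1 = -3)
l(Y) = -3/Y
(l(23) - 1*199)/p(-6) = (-3/23 - 1*199)/(-6) = -(-3*1/23 - 199)/6 = -(-3/23 - 199)/6 = -1/6*(-4580/23) = 2290/69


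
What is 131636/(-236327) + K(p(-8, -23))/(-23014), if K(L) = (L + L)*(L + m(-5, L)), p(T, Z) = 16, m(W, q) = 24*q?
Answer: -3027228252/2719414789 ≈ -1.1132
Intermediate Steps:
K(L) = 50*L² (K(L) = (L + L)*(L + 24*L) = (2*L)*(25*L) = 50*L²)
131636/(-236327) + K(p(-8, -23))/(-23014) = 131636/(-236327) + (50*16²)/(-23014) = 131636*(-1/236327) + (50*256)*(-1/23014) = -131636/236327 + 12800*(-1/23014) = -131636/236327 - 6400/11507 = -3027228252/2719414789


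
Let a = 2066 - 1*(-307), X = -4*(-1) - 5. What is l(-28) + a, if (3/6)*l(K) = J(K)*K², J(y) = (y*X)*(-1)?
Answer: -41531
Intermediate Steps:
X = -1 (X = 4 - 5 = -1)
J(y) = y (J(y) = (y*(-1))*(-1) = -y*(-1) = y)
l(K) = 2*K³ (l(K) = 2*(K*K²) = 2*K³)
a = 2373 (a = 2066 + 307 = 2373)
l(-28) + a = 2*(-28)³ + 2373 = 2*(-21952) + 2373 = -43904 + 2373 = -41531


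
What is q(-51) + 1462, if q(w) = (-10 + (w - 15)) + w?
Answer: 1335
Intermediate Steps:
q(w) = -25 + 2*w (q(w) = (-10 + (-15 + w)) + w = (-25 + w) + w = -25 + 2*w)
q(-51) + 1462 = (-25 + 2*(-51)) + 1462 = (-25 - 102) + 1462 = -127 + 1462 = 1335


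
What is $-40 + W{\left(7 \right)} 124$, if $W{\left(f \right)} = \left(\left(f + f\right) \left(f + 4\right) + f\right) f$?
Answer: $139708$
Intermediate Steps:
$W{\left(f \right)} = f \left(f + 2 f \left(4 + f\right)\right)$ ($W{\left(f \right)} = \left(2 f \left(4 + f\right) + f\right) f = \left(f + 2 f \left(4 + f\right)\right) f = f \left(f + 2 f \left(4 + f\right)\right)$)
$-40 + W{\left(7 \right)} 124 = -40 + 7^{2} \left(9 + 2 \cdot 7\right) 124 = -40 + 49 \left(9 + 14\right) 124 = -40 + 49 \cdot 23 \cdot 124 = -40 + 1127 \cdot 124 = -40 + 139748 = 139708$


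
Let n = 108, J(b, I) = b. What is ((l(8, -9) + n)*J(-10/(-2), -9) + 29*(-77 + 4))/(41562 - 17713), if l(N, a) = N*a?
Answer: -1937/23849 ≈ -0.081219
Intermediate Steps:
((l(8, -9) + n)*J(-10/(-2), -9) + 29*(-77 + 4))/(41562 - 17713) = ((8*(-9) + 108)*(-10/(-2)) + 29*(-77 + 4))/(41562 - 17713) = ((-72 + 108)*(-10*(-½)) + 29*(-73))/23849 = (36*5 - 2117)*(1/23849) = (180 - 2117)*(1/23849) = -1937*1/23849 = -1937/23849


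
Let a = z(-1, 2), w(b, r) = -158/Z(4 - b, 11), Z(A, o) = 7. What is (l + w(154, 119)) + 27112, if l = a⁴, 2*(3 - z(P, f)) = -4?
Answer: 194001/7 ≈ 27714.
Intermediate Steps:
w(b, r) = -158/7
z(P, f) = 5 (z(P, f) = 3 - ½*(-4) = 3 + 2 = 5)
a = 5
l = 625 (l = 5⁴ = 625)
(l + w(154, 119)) + 27112 = (625 - 158/7) + 27112 = 4217/7 + 27112 = 194001/7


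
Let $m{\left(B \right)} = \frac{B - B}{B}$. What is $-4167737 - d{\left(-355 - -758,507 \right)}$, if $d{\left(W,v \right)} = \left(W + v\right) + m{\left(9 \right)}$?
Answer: $-4168647$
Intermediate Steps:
$m{\left(B \right)} = 0$ ($m{\left(B \right)} = \frac{0}{B} = 0$)
$d{\left(W,v \right)} = W + v$ ($d{\left(W,v \right)} = \left(W + v\right) + 0 = W + v$)
$-4167737 - d{\left(-355 - -758,507 \right)} = -4167737 - \left(\left(-355 - -758\right) + 507\right) = -4167737 - \left(\left(-355 + 758\right) + 507\right) = -4167737 - \left(403 + 507\right) = -4167737 - 910 = -4168647$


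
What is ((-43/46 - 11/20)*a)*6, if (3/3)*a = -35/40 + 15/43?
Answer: 370869/79120 ≈ 4.6874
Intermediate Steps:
a = -181/344 (a = -35/40 + 15/43 = -35*1/40 + 15*(1/43) = -7/8 + 15/43 = -181/344 ≈ -0.52616)
((-43/46 - 11/20)*a)*6 = ((-43/46 - 11/20)*(-181/344))*6 = -683/460*(-181/344)*6 = (123623/158240)*6 = 370869/79120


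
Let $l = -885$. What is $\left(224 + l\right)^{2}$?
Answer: $436921$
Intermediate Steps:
$\left(224 + l\right)^{2} = \left(224 - 885\right)^{2} = \left(-661\right)^{2} = 436921$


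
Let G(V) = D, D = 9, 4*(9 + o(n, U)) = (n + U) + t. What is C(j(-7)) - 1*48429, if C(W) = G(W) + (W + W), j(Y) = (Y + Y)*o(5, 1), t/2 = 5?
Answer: -48280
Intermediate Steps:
t = 10 (t = 2*5 = 10)
o(n, U) = -13/2 + U/4 + n/4 (o(n, U) = -9 + ((n + U) + 10)/4 = -9 + ((U + n) + 10)/4 = -9 + (10 + U + n)/4 = -9 + (5/2 + U/4 + n/4) = -13/2 + U/4 + n/4)
G(V) = 9
j(Y) = -10*Y (j(Y) = (Y + Y)*(-13/2 + (¼)*1 + (¼)*5) = (2*Y)*(-13/2 + ¼ + 5/4) = (2*Y)*(-5) = -10*Y)
C(W) = 9 + 2*W (C(W) = 9 + (W + W) = 9 + 2*W)
C(j(-7)) - 1*48429 = (9 + 2*(-10*(-7))) - 1*48429 = (9 + 2*70) - 48429 = (9 + 140) - 48429 = 149 - 48429 = -48280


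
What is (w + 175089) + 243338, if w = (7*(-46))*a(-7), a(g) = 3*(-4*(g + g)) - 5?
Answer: 365941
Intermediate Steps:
a(g) = -5 - 24*g (a(g) = 3*(-8*g) - 5 = -24*g - 5 = -5 - 24*g)
w = -52486 (w = (7*(-46))*(-5 - 24*(-7)) = -322*(-5 + 168) = -322*163 = -52486)
(w + 175089) + 243338 = (-52486 + 175089) + 243338 = 122603 + 243338 = 365941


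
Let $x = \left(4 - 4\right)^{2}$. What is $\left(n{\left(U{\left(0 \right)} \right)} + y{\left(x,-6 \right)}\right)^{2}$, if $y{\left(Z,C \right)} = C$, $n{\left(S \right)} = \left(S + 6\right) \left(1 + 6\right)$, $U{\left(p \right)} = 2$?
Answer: $2500$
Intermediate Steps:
$x = 0$ ($x = 0^{2} = 0$)
$n{\left(S \right)} = 42 + 7 S$ ($n{\left(S \right)} = \left(6 + S\right) 7 = 42 + 7 S$)
$\left(n{\left(U{\left(0 \right)} \right)} + y{\left(x,-6 \right)}\right)^{2} = \left(\left(42 + 7 \cdot 2\right) - 6\right)^{2} = \left(\left(42 + 14\right) - 6\right)^{2} = \left(56 - 6\right)^{2} = 50^{2} = 2500$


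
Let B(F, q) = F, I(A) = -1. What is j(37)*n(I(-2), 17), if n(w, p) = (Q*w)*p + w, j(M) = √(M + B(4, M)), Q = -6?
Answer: 101*√41 ≈ 646.72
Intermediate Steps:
j(M) = √(4 + M) (j(M) = √(M + 4) = √(4 + M))
n(w, p) = w - 6*p*w (n(w, p) = (-6*w)*p + w = -6*p*w + w = w - 6*p*w)
j(37)*n(I(-2), 17) = √(4 + 37)*(-(1 - 6*17)) = √41*(-(1 - 102)) = √41*(-1*(-101)) = √41*101 = 101*√41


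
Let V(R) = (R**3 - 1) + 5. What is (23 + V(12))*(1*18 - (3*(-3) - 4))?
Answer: 54405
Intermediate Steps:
V(R) = 4 + R**3 (V(R) = (-1 + R**3) + 5 = 4 + R**3)
(23 + V(12))*(1*18 - (3*(-3) - 4)) = (23 + (4 + 12**3))*(1*18 - (3*(-3) - 4)) = (23 + (4 + 1728))*(18 - (-9 - 4)) = (23 + 1732)*(18 - 1*(-13)) = 1755*(18 + 13) = 1755*31 = 54405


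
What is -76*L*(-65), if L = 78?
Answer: 385320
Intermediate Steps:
-76*L*(-65) = -76*78*(-65) = -5928*(-65) = 385320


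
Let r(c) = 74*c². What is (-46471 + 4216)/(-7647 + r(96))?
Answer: -14085/224779 ≈ -0.062662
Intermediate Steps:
(-46471 + 4216)/(-7647 + r(96)) = (-46471 + 4216)/(-7647 + 74*96²) = -42255/(-7647 + 74*9216) = -42255/(-7647 + 681984) = -42255/674337 = -42255*1/674337 = -14085/224779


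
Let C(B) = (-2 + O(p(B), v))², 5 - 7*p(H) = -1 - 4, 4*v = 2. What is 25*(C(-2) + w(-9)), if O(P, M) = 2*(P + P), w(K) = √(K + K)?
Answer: 16900/49 + 75*I*√2 ≈ 344.9 + 106.07*I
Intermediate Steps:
w(K) = √2*√K (w(K) = √(2*K) = √2*√K)
v = ½ (v = (¼)*2 = ½ ≈ 0.50000)
p(H) = 10/7 (p(H) = 5/7 - (-1 - 4)/7 = 5/7 - ⅐*(-5) = 5/7 + 5/7 = 10/7)
O(P, M) = 4*P (O(P, M) = 2*(2*P) = 4*P)
C(B) = 676/49 (C(B) = (-2 + 4*(10/7))² = (-2 + 40/7)² = (26/7)² = 676/49)
25*(C(-2) + w(-9)) = 25*(676/49 + √2*√(-9)) = 25*(676/49 + √2*(3*I)) = 25*(676/49 + 3*I*√2) = 16900/49 + 75*I*√2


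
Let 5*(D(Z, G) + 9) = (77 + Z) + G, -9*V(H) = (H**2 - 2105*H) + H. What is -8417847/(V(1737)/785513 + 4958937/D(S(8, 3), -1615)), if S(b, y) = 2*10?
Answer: 3445023018516231/6492145563184 ≈ 530.64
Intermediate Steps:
S(b, y) = 20
V(H) = -H**2/9 + 2104*H/9 (V(H) = -((H**2 - 2105*H) + H)/9 = -(H**2 - 2104*H)/9 = -H**2/9 + 2104*H/9)
D(Z, G) = 32/5 + G/5 + Z/5 (D(Z, G) = -9 + ((77 + Z) + G)/5 = -9 + (77 + G + Z)/5 = -9 + (77/5 + G/5 + Z/5) = 32/5 + G/5 + Z/5)
-8417847/(V(1737)/785513 + 4958937/D(S(8, 3), -1615)) = -8417847/(((1/9)*1737*(2104 - 1*1737))/785513 + 4958937/(32/5 + (1/5)*(-1615) + (1/5)*20)) = -8417847/(((1/9)*1737*(2104 - 1737))*(1/785513) + 4958937/(32/5 - 323 + 4)) = -8417847/(((1/9)*1737*367)*(1/785513) + 4958937/(-1563/5)) = -8417847/(70831*(1/785513) + 4958937*(-5/1563)) = -8417847/(70831/785513 - 8264895/521) = -8417847/(-6492145563184/409252273) = -8417847*(-409252273/6492145563184) = 3445023018516231/6492145563184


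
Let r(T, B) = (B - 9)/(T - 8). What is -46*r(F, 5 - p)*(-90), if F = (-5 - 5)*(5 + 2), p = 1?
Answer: 3450/13 ≈ 265.38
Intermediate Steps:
F = -70 (F = -10*7 = -70)
r(T, B) = (-9 + B)/(-8 + T)
-46*r(F, 5 - p)*(-90) = -46*(-9 + (5 - 1*1))/(-8 - 70)*(-90) = -46*(-9 + (5 - 1))/(-78)*(-90) = -(-23)*(-9 + 4)/39*(-90) = -(-23)*(-5)/39*(-90) = -46*5/78*(-90) = -115/39*(-90) = 3450/13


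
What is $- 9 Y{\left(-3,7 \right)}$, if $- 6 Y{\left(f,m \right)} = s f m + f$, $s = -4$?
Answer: $\frac{243}{2} \approx 121.5$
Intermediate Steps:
$Y{\left(f,m \right)} = - \frac{f}{6} + \frac{2 f m}{3}$ ($Y{\left(f,m \right)} = - \frac{- 4 f m + f}{6} = - \frac{f - 4 f m}{6} = - \frac{f}{6} + \frac{2 f m}{3}$)
$- 9 Y{\left(-3,7 \right)} = - 9 \cdot \frac{1}{6} \left(-3\right) \left(-1 + 4 \cdot 7\right) = - 9 \cdot \frac{1}{6} \left(-3\right) \left(-1 + 28\right) = - 9 \cdot \frac{1}{6} \left(-3\right) 27 = - \frac{9 \left(-27\right)}{2} = \left(-1\right) \left(- \frac{243}{2}\right) = \frac{243}{2}$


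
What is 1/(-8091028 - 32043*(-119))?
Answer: -1/4277911 ≈ -2.3376e-7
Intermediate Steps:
1/(-8091028 - 32043*(-119)) = 1/(-8091028 + 3813117) = 1/(-4277911) = -1/4277911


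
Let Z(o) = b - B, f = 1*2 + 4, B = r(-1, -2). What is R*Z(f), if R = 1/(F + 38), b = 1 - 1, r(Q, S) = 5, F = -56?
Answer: 5/18 ≈ 0.27778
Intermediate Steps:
b = 0
B = 5
f = 6 (f = 2 + 4 = 6)
Z(o) = -5 (Z(o) = 0 - 1*5 = 0 - 5 = -5)
R = -1/18 (R = 1/(-56 + 38) = 1/(-18) = -1/18 ≈ -0.055556)
R*Z(f) = -1/18*(-5) = 5/18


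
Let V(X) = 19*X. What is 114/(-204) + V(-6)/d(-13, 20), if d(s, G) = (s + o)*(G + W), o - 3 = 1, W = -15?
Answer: 1007/510 ≈ 1.9745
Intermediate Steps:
o = 4 (o = 3 + 1 = 4)
d(s, G) = (-15 + G)*(4 + s) (d(s, G) = (s + 4)*(G - 15) = (4 + s)*(-15 + G) = (-15 + G)*(4 + s))
114/(-204) + V(-6)/d(-13, 20) = 114/(-204) + (19*(-6))/(-60 - 15*(-13) + 4*20 + 20*(-13)) = 114*(-1/204) - 114/(-60 + 195 + 80 - 260) = -19/34 - 114/(-45) = -19/34 - 114*(-1/45) = -19/34 + 38/15 = 1007/510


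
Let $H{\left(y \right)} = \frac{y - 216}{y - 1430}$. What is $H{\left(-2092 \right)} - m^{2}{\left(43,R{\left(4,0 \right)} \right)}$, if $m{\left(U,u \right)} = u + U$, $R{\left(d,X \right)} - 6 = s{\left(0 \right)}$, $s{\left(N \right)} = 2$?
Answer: $- \frac{4579207}{1761} \approx -2600.3$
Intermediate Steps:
$H{\left(y \right)} = \frac{-216 + y}{-1430 + y}$
$R{\left(d,X \right)} = 8$ ($R{\left(d,X \right)} = 6 + 2 = 8$)
$m{\left(U,u \right)} = U + u$
$H{\left(-2092 \right)} - m^{2}{\left(43,R{\left(4,0 \right)} \right)} = \frac{-216 - 2092}{-1430 - 2092} - \left(43 + 8\right)^{2} = \frac{1}{-3522} \left(-2308\right) - 51^{2} = \left(- \frac{1}{3522}\right) \left(-2308\right) - 2601 = \frac{1154}{1761} - 2601 = - \frac{4579207}{1761}$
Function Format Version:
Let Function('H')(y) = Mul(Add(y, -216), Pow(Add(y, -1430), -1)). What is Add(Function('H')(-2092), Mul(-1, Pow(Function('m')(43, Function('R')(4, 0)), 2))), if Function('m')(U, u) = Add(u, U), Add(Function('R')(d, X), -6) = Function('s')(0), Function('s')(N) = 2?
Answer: Rational(-4579207, 1761) ≈ -2600.3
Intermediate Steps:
Function('H')(y) = Mul(Pow(Add(-1430, y), -1), Add(-216, y)) (Function('H')(y) = Mul(Add(-216, y), Pow(Add(-1430, y), -1)) = Mul(Pow(Add(-1430, y), -1), Add(-216, y)))
Function('R')(d, X) = 8 (Function('R')(d, X) = Add(6, 2) = 8)
Function('m')(U, u) = Add(U, u)
Add(Function('H')(-2092), Mul(-1, Pow(Function('m')(43, Function('R')(4, 0)), 2))) = Add(Mul(Pow(Add(-1430, -2092), -1), Add(-216, -2092)), Mul(-1, Pow(Add(43, 8), 2))) = Add(Mul(Pow(-3522, -1), -2308), Mul(-1, Pow(51, 2))) = Add(Mul(Rational(-1, 3522), -2308), Mul(-1, 2601)) = Add(Rational(1154, 1761), -2601) = Rational(-4579207, 1761)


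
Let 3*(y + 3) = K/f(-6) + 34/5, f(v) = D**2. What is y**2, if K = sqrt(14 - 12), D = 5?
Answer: (55 - sqrt(2))**2/5625 ≈ 0.51048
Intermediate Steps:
K = sqrt(2) ≈ 1.4142
f(v) = 25 (f(v) = 5**2 = 25)
y = -11/15 + sqrt(2)/75 (y = -3 + (sqrt(2)/25 + 34/5)/3 = -3 + (34/5 + sqrt(2)/25)/3 = -3 + (34/15 + sqrt(2)/75) = -11/15 + sqrt(2)/75 ≈ -0.71448)
y**2 = (-11/15 + sqrt(2)/75)**2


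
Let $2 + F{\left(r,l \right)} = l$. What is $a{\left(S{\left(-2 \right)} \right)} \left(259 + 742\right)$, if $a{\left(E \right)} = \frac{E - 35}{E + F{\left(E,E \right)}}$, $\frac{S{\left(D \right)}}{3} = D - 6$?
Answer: $\frac{59059}{50} \approx 1181.2$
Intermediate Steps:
$F{\left(r,l \right)} = -2 + l$
$S{\left(D \right)} = -18 + 3 D$ ($S{\left(D \right)} = 3 \left(D - 6\right) = 3 \left(-6 + D\right) = -18 + 3 D$)
$a{\left(E \right)} = \frac{-35 + E}{-2 + 2 E}$ ($a{\left(E \right)} = \frac{E - 35}{E + \left(-2 + E\right)} = \frac{-35 + E}{-2 + 2 E}$)
$a{\left(S{\left(-2 \right)} \right)} \left(259 + 742\right) = \frac{-35 + \left(-18 + 3 \left(-2\right)\right)}{2 \left(-1 + \left(-18 + 3 \left(-2\right)\right)\right)} \left(259 + 742\right) = \frac{-35 - 24}{2 \left(-1 - 24\right)} 1001 = \frac{1}{2} \frac{1}{-25} \left(-59\right) 1001 = \frac{1}{2} \left(- \frac{1}{25}\right) \left(-59\right) 1001 = \frac{59}{50} \cdot 1001 = \frac{59059}{50}$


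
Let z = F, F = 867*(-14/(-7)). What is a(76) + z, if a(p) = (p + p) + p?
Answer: 1962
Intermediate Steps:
a(p) = 3*p (a(p) = 2*p + p = 3*p)
F = 1734 (F = 867*(-14*(-⅐)) = 867*2 = 1734)
z = 1734
a(76) + z = 3*76 + 1734 = 228 + 1734 = 1962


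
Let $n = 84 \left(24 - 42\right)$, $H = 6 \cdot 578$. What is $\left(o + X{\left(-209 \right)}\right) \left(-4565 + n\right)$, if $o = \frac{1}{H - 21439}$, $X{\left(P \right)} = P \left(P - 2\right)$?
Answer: $- \frac{4816041508856}{17971} \approx -2.6799 \cdot 10^{8}$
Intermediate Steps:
$H = 3468$
$X{\left(P \right)} = P \left(-2 + P\right)$
$o = - \frac{1}{17971}$ ($o = \frac{1}{3468 - 21439} = \frac{1}{-17971} = - \frac{1}{17971} \approx -5.5645 \cdot 10^{-5}$)
$n = -1512$ ($n = 84 \left(-18\right) = -1512$)
$\left(o + X{\left(-209 \right)}\right) \left(-4565 + n\right) = \left(- \frac{1}{17971} - 209 \left(-2 - 209\right)\right) \left(-4565 - 1512\right) = \left(- \frac{1}{17971} - -44099\right) \left(-6077\right) = \left(- \frac{1}{17971} + 44099\right) \left(-6077\right) = \frac{792503128}{17971} \left(-6077\right) = - \frac{4816041508856}{17971}$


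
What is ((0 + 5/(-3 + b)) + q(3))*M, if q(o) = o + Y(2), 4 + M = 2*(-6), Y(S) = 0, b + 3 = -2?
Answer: -38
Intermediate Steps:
b = -5 (b = -3 - 2 = -5)
M = -16 (M = -4 + 2*(-6) = -4 - 12 = -16)
q(o) = o (q(o) = o + 0 = o)
((0 + 5/(-3 + b)) + q(3))*M = ((0 + 5/(-3 - 5)) + 3)*(-16) = ((0 + 5/(-8)) + 3)*(-16) = ((0 - 1/8*5) + 3)*(-16) = ((0 - 5/8) + 3)*(-16) = (-5/8 + 3)*(-16) = (19/8)*(-16) = -38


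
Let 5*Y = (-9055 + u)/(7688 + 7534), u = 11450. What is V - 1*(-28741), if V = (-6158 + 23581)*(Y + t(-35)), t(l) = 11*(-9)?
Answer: -25810236575/15222 ≈ -1.6956e+6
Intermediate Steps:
t(l) = -99
Y = 479/15222 (Y = ((-9055 + 11450)/(7688 + 7534))/5 = (2395/15222)/5 = (2395*(1/15222))/5 = (⅕)*(2395/15222) = 479/15222 ≈ 0.031468)
V = -26247732077/15222 (V = (-6158 + 23581)*(479/15222 - 99) = 17423*(-1506499/15222) = -26247732077/15222 ≈ -1.7243e+6)
V - 1*(-28741) = -26247732077/15222 - 1*(-28741) = -26247732077/15222 + 28741 = -25810236575/15222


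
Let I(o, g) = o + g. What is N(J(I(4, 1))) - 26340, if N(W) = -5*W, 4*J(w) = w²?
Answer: -105485/4 ≈ -26371.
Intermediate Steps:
I(o, g) = g + o
J(w) = w²/4
N(J(I(4, 1))) - 26340 = -5*(1 + 4)²/4 - 26340 = -5*5²/4 - 26340 = -5*25/4 - 26340 = -125/4 - 26340 = -105485/4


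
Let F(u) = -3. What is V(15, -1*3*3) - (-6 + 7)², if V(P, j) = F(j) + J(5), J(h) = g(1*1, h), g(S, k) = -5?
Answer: -9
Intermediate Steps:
J(h) = -5
V(P, j) = -8 (V(P, j) = -3 - 5 = -8)
V(15, -1*3*3) - (-6 + 7)² = -8 - (-6 + 7)² = -8 - 1*1² = -8 - 1*1 = -8 - 1 = -9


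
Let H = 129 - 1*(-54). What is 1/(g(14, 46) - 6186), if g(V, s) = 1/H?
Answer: -183/1132037 ≈ -0.00016166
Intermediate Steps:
H = 183 (H = 129 + 54 = 183)
g(V, s) = 1/183
1/(g(14, 46) - 6186) = 1/(1/183 - 6186) = 1/(-1132037/183) = -183/1132037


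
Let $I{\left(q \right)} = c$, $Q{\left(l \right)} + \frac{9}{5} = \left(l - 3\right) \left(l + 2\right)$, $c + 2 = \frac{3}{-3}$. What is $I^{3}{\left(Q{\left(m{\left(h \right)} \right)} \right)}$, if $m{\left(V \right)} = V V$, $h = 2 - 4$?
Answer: $-27$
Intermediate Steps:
$h = -2$ ($h = 2 - 4 = -2$)
$m{\left(V \right)} = V^{2}$
$c = -3$ ($c = -2 + \frac{3}{-3} = -2 + 3 \left(- \frac{1}{3}\right) = -2 - 1 = -3$)
$Q{\left(l \right)} = - \frac{9}{5} + \left(-3 + l\right) \left(2 + l\right)$ ($Q{\left(l \right)} = - \frac{9}{5} + \left(l - 3\right) \left(l + 2\right) = - \frac{9}{5} + \left(-3 + l\right) \left(2 + l\right)$)
$I{\left(q \right)} = -3$
$I^{3}{\left(Q{\left(m{\left(h \right)} \right)} \right)} = \left(-3\right)^{3} = -27$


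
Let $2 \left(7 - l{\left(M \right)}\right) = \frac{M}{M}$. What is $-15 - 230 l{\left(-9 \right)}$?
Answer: $-1510$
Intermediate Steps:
$l{\left(M \right)} = \frac{13}{2}$ ($l{\left(M \right)} = 7 - \frac{M \frac{1}{M}}{2} = 7 - \frac{1}{2} = \frac{13}{2}$)
$-15 - 230 l{\left(-9 \right)} = -15 - 1495 = -1510$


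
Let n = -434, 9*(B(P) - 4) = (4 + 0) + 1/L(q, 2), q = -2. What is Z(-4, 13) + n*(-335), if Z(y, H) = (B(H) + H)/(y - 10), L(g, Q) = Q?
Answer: 581555/4 ≈ 1.4539e+5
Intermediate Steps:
B(P) = 9/2 (B(P) = 4 + ((4 + 0) + 1/2)/9 = 4 + (4 + ½)/9 = 4 + (⅑)*(9/2) = 4 + ½ = 9/2)
Z(y, H) = (9/2 + H)/(-10 + y) (Z(y, H) = (9/2 + H)/(y - 10) = (9/2 + H)/(-10 + y))
Z(-4, 13) + n*(-335) = (9/2 + 13)/(-10 - 4) - 434*(-335) = (35/2)/(-14) + 145390 = -1/14*35/2 + 145390 = -5/4 + 145390 = 581555/4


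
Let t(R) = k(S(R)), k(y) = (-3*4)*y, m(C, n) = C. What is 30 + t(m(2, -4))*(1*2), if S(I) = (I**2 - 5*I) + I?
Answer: 126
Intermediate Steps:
S(I) = I**2 - 4*I
k(y) = -12*y
t(R) = -12*R*(-4 + R)
30 + t(m(2, -4))*(1*2) = 30 + (12*2*(4 - 1*2))*(1*2) = 30 + (12*2*(4 - 2))*2 = 30 + (12*2*2)*2 = 30 + 48*2 = 30 + 96 = 126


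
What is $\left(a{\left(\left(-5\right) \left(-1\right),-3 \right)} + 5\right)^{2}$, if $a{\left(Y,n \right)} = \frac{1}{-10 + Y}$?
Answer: $\frac{576}{25} \approx 23.04$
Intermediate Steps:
$\left(a{\left(\left(-5\right) \left(-1\right),-3 \right)} + 5\right)^{2} = \left(\frac{1}{-10 - -5} + 5\right)^{2} = \left(\frac{1}{-10 + 5} + 5\right)^{2} = \left(\frac{1}{-5} + 5\right)^{2} = \left(- \frac{1}{5} + 5\right)^{2} = \left(\frac{24}{5}\right)^{2} = \frac{576}{25}$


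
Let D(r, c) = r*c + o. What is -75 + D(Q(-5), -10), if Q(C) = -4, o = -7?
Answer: -42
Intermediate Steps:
D(r, c) = -7 + c*r (D(r, c) = r*c - 7 = c*r - 7 = -7 + c*r)
-75 + D(Q(-5), -10) = -75 + (-7 - 10*(-4)) = -75 + (-7 + 40) = -75 + 33 = -42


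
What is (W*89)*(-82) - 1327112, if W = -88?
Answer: -684888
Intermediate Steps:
(W*89)*(-82) - 1327112 = -88*89*(-82) - 1327112 = -7832*(-82) - 1327112 = 642224 - 1327112 = -684888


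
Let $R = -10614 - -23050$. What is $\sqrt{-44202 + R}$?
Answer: $i \sqrt{31766} \approx 178.23 i$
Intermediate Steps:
$R = 12436$ ($R = -10614 + 23050 = 12436$)
$\sqrt{-44202 + R} = \sqrt{-44202 + 12436} = \sqrt{-31766} = i \sqrt{31766}$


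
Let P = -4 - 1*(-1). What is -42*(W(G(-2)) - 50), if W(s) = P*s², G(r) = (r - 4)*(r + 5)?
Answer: 42924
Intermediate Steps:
P = -3 (P = -4 + 1 = -3)
G(r) = (-4 + r)*(5 + r)
W(s) = -3*s²
-42*(W(G(-2)) - 50) = -42*(-3*(-20 - 2 + (-2)²)² - 50) = -42*(-3*(-20 - 2 + 4)² - 50) = -42*(-3*(-18)² - 50) = -42*(-3*324 - 50) = -42*(-972 - 50) = -42*(-1022) = 42924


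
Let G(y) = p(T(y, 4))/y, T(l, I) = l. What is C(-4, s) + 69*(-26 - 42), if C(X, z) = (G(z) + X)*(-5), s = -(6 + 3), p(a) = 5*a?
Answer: -4697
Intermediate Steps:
G(y) = 5 (G(y) = (5*y)/y = 5)
s = -9 (s = -1*9 = -9)
C(X, z) = -25 - 5*X (C(X, z) = (5 + X)*(-5) = -25 - 5*X)
C(-4, s) + 69*(-26 - 42) = (-25 - 5*(-4)) + 69*(-26 - 42) = (-25 + 20) + 69*(-68) = -5 - 4692 = -4697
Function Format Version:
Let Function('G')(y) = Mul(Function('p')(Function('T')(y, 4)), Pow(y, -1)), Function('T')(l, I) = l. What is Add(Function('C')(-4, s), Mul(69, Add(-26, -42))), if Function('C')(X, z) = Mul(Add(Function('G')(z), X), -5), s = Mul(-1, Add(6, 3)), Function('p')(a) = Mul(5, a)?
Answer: -4697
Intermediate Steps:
Function('G')(y) = 5 (Function('G')(y) = Mul(Mul(5, y), Pow(y, -1)) = 5)
s = -9 (s = Mul(-1, 9) = -9)
Function('C')(X, z) = Add(-25, Mul(-5, X)) (Function('C')(X, z) = Mul(Add(5, X), -5) = Add(-25, Mul(-5, X)))
Add(Function('C')(-4, s), Mul(69, Add(-26, -42))) = Add(Add(-25, Mul(-5, -4)), Mul(69, Add(-26, -42))) = Add(Add(-25, 20), Mul(69, -68)) = Add(-5, -4692) = -4697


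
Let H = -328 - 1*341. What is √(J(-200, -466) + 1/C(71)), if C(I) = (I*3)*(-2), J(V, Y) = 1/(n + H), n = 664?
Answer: I*√918030/2130 ≈ 0.44983*I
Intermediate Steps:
H = -669 (H = -328 - 341 = -669)
J(V, Y) = -⅕ (J(V, Y) = 1/(664 - 669) = 1/(-5) = -⅕)
C(I) = -6*I (C(I) = (3*I)*(-2) = -6*I)
√(J(-200, -466) + 1/C(71)) = √(-⅕ + 1/(-6*71)) = √(-⅕ + 1/(-426)) = √(-⅕ - 1/426) = √(-431/2130) = I*√918030/2130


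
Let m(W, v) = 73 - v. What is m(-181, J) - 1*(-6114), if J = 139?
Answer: 6048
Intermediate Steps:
m(-181, J) - 1*(-6114) = (73 - 1*139) - 1*(-6114) = (73 - 139) + 6114 = -66 + 6114 = 6048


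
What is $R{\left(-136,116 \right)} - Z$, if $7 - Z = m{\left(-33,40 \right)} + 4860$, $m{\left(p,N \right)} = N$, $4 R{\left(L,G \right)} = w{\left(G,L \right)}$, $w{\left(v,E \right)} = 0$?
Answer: $4893$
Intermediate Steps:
$R{\left(L,G \right)} = 0$ ($R{\left(L,G \right)} = \frac{1}{4} \cdot 0 = 0$)
$Z = -4893$ ($Z = 7 - \left(40 + 4860\right) = 7 - 4900 = -4893$)
$R{\left(-136,116 \right)} - Z = 0 - -4893 = 0 + 4893 = 4893$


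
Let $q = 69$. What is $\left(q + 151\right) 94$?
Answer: $20680$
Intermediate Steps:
$\left(q + 151\right) 94 = \left(69 + 151\right) 94 = 220 \cdot 94 = 20680$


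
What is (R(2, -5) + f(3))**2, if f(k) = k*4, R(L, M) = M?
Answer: 49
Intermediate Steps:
f(k) = 4*k
(R(2, -5) + f(3))**2 = (-5 + 4*3)**2 = (-5 + 12)**2 = 7**2 = 49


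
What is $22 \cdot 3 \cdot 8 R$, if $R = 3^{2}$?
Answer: $4752$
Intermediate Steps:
$R = 9$
$22 \cdot 3 \cdot 8 R = 22 \cdot 3 \cdot 8 \cdot 9 = 22 \cdot 24 \cdot 9 = 528 \cdot 9 = 4752$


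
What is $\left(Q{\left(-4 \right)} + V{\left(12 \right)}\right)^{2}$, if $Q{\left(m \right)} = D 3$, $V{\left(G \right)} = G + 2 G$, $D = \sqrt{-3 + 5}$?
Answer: $1314 + 216 \sqrt{2} \approx 1619.5$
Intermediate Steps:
$D = \sqrt{2} \approx 1.4142$
$V{\left(G \right)} = 3 G$
$Q{\left(m \right)} = 3 \sqrt{2}$ ($Q{\left(m \right)} = \sqrt{2} \cdot 3 = 3 \sqrt{2}$)
$\left(Q{\left(-4 \right)} + V{\left(12 \right)}\right)^{2} = \left(3 \sqrt{2} + 3 \cdot 12\right)^{2} = \left(3 \sqrt{2} + 36\right)^{2} = \left(36 + 3 \sqrt{2}\right)^{2}$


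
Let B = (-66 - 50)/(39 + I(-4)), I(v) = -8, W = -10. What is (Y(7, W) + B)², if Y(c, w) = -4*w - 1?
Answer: 1194649/961 ≈ 1243.1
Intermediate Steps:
Y(c, w) = -1 - 4*w
B = -116/31 (B = (-66 - 50)/(39 - 8) = -116/31 ≈ -3.7419)
(Y(7, W) + B)² = ((-1 - 4*(-10)) - 116/31)² = ((-1 + 40) - 116/31)² = (39 - 116/31)² = (1093/31)² = 1194649/961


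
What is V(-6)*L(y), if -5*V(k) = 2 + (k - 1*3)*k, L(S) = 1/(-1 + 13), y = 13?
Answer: -14/15 ≈ -0.93333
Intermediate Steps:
L(S) = 1/12
V(k) = -⅖ - k*(-3 + k)/5 (V(k) = -(2 + (k - 1*3)*k)/5 = -(2 + (k - 3)*k)/5 = -(2 + (-3 + k)*k)/5 = -(2 + k*(-3 + k))/5 = -⅖ - k*(-3 + k)/5)
V(-6)*L(y) = (-⅖ - ⅕*(-6)² + (⅗)*(-6))*(1/12) = (-⅖ - ⅕*36 - 18/5)*(1/12) = (-⅖ - 36/5 - 18/5)*(1/12) = -56/5*1/12 = -14/15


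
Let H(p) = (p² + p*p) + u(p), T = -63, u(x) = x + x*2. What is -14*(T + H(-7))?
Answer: -196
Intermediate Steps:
u(x) = 3*x (u(x) = x + 2*x = 3*x)
H(p) = 2*p² + 3*p (H(p) = (p² + p*p) + 3*p = (p² + p²) + 3*p = 2*p² + 3*p)
-14*(T + H(-7)) = -14*(-63 - 7*(3 + 2*(-7))) = -14*(-63 - 7*(3 - 14)) = -14*(-63 - 7*(-11)) = -14*(-63 + 77) = -14*14 = -196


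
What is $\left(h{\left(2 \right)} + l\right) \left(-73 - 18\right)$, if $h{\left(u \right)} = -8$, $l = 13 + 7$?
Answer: $-1092$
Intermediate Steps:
$l = 20$
$\left(h{\left(2 \right)} + l\right) \left(-73 - 18\right) = \left(-8 + 20\right) \left(-73 - 18\right) = 12 \left(-91\right) = -1092$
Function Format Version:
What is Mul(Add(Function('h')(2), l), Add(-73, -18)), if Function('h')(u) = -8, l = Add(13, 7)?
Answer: -1092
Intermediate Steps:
l = 20
Mul(Add(Function('h')(2), l), Add(-73, -18)) = Mul(Add(-8, 20), Add(-73, -18)) = Mul(12, -91) = -1092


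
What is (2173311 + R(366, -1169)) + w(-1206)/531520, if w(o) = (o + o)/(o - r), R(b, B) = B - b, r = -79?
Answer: 325235965430363/149755760 ≈ 2.1718e+6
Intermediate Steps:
w(o) = 2*o/(79 + o) (w(o) = (o + o)/(o - 1*(-79)) = (2*o)/(o + 79) = (2*o)/(79 + o) = 2*o/(79 + o))
(2173311 + R(366, -1169)) + w(-1206)/531520 = (2173311 + (-1169 - 1*366)) + (2*(-1206)/(79 - 1206))/531520 = (2173311 + (-1169 - 366)) + (2*(-1206)/(-1127))*(1/531520) = (2173311 - 1535) + (2*(-1206)*(-1/1127))*(1/531520) = 2171776 + (2412/1127)*(1/531520) = 2171776 + 603/149755760 = 325235965430363/149755760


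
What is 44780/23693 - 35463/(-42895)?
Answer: 2761062959/1016311235 ≈ 2.7168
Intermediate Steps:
44780/23693 - 35463/(-42895) = 44780*(1/23693) - 35463*(-1/42895) = 44780/23693 + 35463/42895 = 2761062959/1016311235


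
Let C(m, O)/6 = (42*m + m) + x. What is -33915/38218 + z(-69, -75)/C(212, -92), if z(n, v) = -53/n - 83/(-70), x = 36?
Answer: -4497371927567/5068183760640 ≈ -0.88737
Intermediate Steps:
C(m, O) = 216 + 258*m (C(m, O) = 6*((42*m + m) + 36) = 6*(43*m + 36) = 6*(36 + 43*m) = 216 + 258*m)
z(n, v) = 83/70 - 53/n (z(n, v) = -53/n - 83*(-1/70) = -53/n + 83/70 = 83/70 - 53/n)
-33915/38218 + z(-69, -75)/C(212, -92) = -33915/38218 + (83/70 - 53/(-69))/(216 + 258*212) = -33915*1/38218 + (83/70 - 53*(-1/69))/(216 + 54696) = -33915/38218 + (83/70 + 53/69)/54912 = -33915/38218 + (9437/4830)*(1/54912) = -33915/38218 + 9437/265224960 = -4497371927567/5068183760640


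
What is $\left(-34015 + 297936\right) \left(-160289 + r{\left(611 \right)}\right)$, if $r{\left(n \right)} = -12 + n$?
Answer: $-42145544490$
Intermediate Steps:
$\left(-34015 + 297936\right) \left(-160289 + r{\left(611 \right)}\right) = \left(-34015 + 297936\right) \left(-160289 + \left(-12 + 611\right)\right) = 263921 \left(-160289 + 599\right) = 263921 \left(-159690\right) = -42145544490$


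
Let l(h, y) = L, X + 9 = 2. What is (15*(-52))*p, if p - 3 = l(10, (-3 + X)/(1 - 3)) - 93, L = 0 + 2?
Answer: 68640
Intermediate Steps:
X = -7 (X = -9 + 2 = -7)
L = 2
l(h, y) = 2
p = -88 (p = 3 + (2 - 93) = 3 - 91 = -88)
(15*(-52))*p = (15*(-52))*(-88) = -780*(-88) = 68640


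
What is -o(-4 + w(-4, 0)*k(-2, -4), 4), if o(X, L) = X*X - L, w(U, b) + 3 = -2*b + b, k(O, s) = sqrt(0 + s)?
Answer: 24 - 48*I ≈ 24.0 - 48.0*I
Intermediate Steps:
k(O, s) = sqrt(s)
w(U, b) = -3 - b (w(U, b) = -3 + (-2*b + b) = -3 - b)
o(X, L) = X**2 - L
-o(-4 + w(-4, 0)*k(-2, -4), 4) = -((-4 + (-3 - 1*0)*sqrt(-4))**2 - 1*4) = -((-4 + (-3 + 0)*(2*I))**2 - 4) = -((-4 - 6*I)**2 - 4) = -(-4 + (-4 - 6*I)**2) = 4 - (-4 - 6*I)**2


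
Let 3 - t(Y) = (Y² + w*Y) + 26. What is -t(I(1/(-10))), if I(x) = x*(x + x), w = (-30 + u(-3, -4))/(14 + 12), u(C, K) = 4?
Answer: 57451/2500 ≈ 22.980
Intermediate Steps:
w = -1 (w = (-30 + 4)/(14 + 12) = -26/26 = -26*1/26 = -1)
I(x) = 2*x² (I(x) = x*(2*x) = 2*x²)
t(Y) = -23 + Y - Y² (t(Y) = 3 - ((Y² - Y) + 26) = 3 - (26 + Y² - Y) = 3 + (-26 + Y - Y²) = -23 + Y - Y²)
-t(I(1/(-10))) = -(-23 + 2*(1/(-10))² - (2*(1/(-10))²)²) = -(-23 + 2*(-⅒)² - (2*(-⅒)²)²) = -(-23 + 2*(1/100) - (2*(1/100))²) = -(-23 + 1/50 - (1/50)²) = -(-23 + 1/50 - 1*1/2500) = -(-23 + 1/50 - 1/2500) = -1*(-57451/2500) = 57451/2500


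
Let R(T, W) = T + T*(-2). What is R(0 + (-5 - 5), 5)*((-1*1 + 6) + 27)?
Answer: 320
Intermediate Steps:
R(T, W) = -T (R(T, W) = T - 2*T = -T)
R(0 + (-5 - 5), 5)*((-1*1 + 6) + 27) = (-(0 + (-5 - 5)))*((-1*1 + 6) + 27) = (-(0 - 10))*((-1 + 6) + 27) = (-1*(-10))*(5 + 27) = 10*32 = 320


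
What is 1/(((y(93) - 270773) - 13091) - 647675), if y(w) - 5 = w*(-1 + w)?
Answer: -1/922978 ≈ -1.0835e-6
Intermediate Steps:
y(w) = 5 + w*(-1 + w)
1/(((y(93) - 270773) - 13091) - 647675) = 1/((((5 + 93² - 1*93) - 270773) - 13091) - 647675) = 1/((((5 + 8649 - 93) - 270773) - 13091) - 647675) = 1/(((8561 - 270773) - 13091) - 647675) = 1/((-262212 - 13091) - 647675) = 1/(-275303 - 647675) = 1/(-922978) = -1/922978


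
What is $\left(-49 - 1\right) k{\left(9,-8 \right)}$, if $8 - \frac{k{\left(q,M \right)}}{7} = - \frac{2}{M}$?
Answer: $- \frac{5425}{2} \approx -2712.5$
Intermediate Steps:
$k{\left(q,M \right)} = 56 + \frac{14}{M}$ ($k{\left(q,M \right)} = 56 - 7 \left(- \frac{2}{M}\right) = 56 + \frac{14}{M}$)
$\left(-49 - 1\right) k{\left(9,-8 \right)} = \left(-49 - 1\right) \left(56 + \frac{14}{-8}\right) = - 50 \left(56 + 14 \left(- \frac{1}{8}\right)\right) = - 50 \left(56 - \frac{7}{4}\right) = \left(-50\right) \frac{217}{4} = - \frac{5425}{2}$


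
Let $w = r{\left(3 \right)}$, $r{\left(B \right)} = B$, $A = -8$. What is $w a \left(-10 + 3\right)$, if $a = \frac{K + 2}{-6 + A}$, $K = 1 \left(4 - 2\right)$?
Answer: $6$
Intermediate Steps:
$K = 2$ ($K = 1 \cdot 2 = 2$)
$w = 3$
$a = - \frac{2}{7}$ ($a = \frac{2 + 2}{-6 - 8} = \frac{4}{-14} = 4 \left(- \frac{1}{14}\right) = - \frac{2}{7} \approx -0.28571$)
$w a \left(-10 + 3\right) = 3 \left(- \frac{2}{7}\right) \left(-10 + 3\right) = \left(- \frac{6}{7}\right) \left(-7\right) = 6$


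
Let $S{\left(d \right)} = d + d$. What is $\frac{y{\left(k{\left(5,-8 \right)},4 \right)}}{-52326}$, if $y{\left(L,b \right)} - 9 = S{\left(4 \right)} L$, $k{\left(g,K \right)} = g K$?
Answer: $\frac{311}{52326} \approx 0.0059435$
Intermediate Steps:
$S{\left(d \right)} = 2 d$
$k{\left(g,K \right)} = K g$
$y{\left(L,b \right)} = 9 + 8 L$ ($y{\left(L,b \right)} = 9 + 2 \cdot 4 L = 9 + 8 L$)
$\frac{y{\left(k{\left(5,-8 \right)},4 \right)}}{-52326} = \frac{9 + 8 \left(\left(-8\right) 5\right)}{-52326} = \left(9 + 8 \left(-40\right)\right) \left(- \frac{1}{52326}\right) = \left(9 - 320\right) \left(- \frac{1}{52326}\right) = \left(-311\right) \left(- \frac{1}{52326}\right) = \frac{311}{52326}$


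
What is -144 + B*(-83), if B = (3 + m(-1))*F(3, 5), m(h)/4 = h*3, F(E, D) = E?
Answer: 2097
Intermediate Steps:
m(h) = 12*h (m(h) = 4*(h*3) = 4*(3*h) = 12*h)
B = -27 (B = (3 + 12*(-1))*3 = (3 - 12)*3 = -9*3 = -27)
-144 + B*(-83) = -144 - 27*(-83) = -144 + 2241 = 2097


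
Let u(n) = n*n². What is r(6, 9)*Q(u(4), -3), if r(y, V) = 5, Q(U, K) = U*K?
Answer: -960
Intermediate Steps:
u(n) = n³
Q(U, K) = K*U
r(6, 9)*Q(u(4), -3) = 5*(-3*4³) = 5*(-3*64) = 5*(-192) = -960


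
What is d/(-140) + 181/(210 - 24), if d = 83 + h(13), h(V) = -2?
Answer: 5137/13020 ≈ 0.39455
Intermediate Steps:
d = 81 (d = 83 - 2 = 81)
d/(-140) + 181/(210 - 24) = 81/(-140) + 181/(210 - 24) = 81*(-1/140) + 181/186 = -81/140 + 181*(1/186) = -81/140 + 181/186 = 5137/13020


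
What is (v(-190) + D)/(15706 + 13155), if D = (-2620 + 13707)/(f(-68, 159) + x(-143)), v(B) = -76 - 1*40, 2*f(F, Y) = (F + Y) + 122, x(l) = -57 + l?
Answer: -43866/5397007 ≈ -0.0081278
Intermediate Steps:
f(F, Y) = 61 + F/2 + Y/2 (f(F, Y) = ((F + Y) + 122)/2 = (122 + F + Y)/2 = 61 + F/2 + Y/2)
v(B) = -116 (v(B) = -76 - 40 = -116)
D = -22174/187 (D = (-2620 + 13707)/((61 + (½)*(-68) + (½)*159) + (-57 - 143)) = 11087/((61 - 34 + 159/2) - 200) = 11087/(213/2 - 200) = 11087/(-187/2) = 11087*(-2/187) = -22174/187 ≈ -118.58)
(v(-190) + D)/(15706 + 13155) = (-116 - 22174/187)/(15706 + 13155) = -43866/187/28861 = -43866/187*1/28861 = -43866/5397007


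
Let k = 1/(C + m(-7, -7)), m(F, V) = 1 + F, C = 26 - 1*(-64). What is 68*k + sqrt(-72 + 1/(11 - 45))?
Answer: 17/21 + I*sqrt(83266)/34 ≈ 0.80952 + 8.487*I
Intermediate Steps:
C = 90 (C = 26 + 64 = 90)
k = 1/84 (k = 1/(90 + (1 - 7)) = 1/(90 - 6) = 1/84 ≈ 0.011905)
68*k + sqrt(-72 + 1/(11 - 45)) = 68*(1/84) + sqrt(-72 + 1/(11 - 45)) = 17/21 + sqrt(-72 + 1/(-34)) = 17/21 + sqrt(-72 - 1/34) = 17/21 + sqrt(-2449/34) = 17/21 + I*sqrt(83266)/34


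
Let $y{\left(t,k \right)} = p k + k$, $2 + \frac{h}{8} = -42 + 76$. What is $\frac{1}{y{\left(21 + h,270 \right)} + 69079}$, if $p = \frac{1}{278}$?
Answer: $\frac{139}{9639646} \approx 1.442 \cdot 10^{-5}$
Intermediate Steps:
$h = 256$ ($h = -16 + 8 \left(-42 + 76\right) = -16 + 8 \cdot 34 = -16 + 272 = 256$)
$p = \frac{1}{278} \approx 0.0035971$
$y{\left(t,k \right)} = \frac{279 k}{278}$ ($y{\left(t,k \right)} = \frac{k}{278} + k = \frac{279 k}{278}$)
$\frac{1}{y{\left(21 + h,270 \right)} + 69079} = \frac{1}{\frac{279}{278} \cdot 270 + 69079} = \frac{1}{\frac{37665}{139} + 69079} = \frac{1}{\frac{9639646}{139}} = \frac{139}{9639646}$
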